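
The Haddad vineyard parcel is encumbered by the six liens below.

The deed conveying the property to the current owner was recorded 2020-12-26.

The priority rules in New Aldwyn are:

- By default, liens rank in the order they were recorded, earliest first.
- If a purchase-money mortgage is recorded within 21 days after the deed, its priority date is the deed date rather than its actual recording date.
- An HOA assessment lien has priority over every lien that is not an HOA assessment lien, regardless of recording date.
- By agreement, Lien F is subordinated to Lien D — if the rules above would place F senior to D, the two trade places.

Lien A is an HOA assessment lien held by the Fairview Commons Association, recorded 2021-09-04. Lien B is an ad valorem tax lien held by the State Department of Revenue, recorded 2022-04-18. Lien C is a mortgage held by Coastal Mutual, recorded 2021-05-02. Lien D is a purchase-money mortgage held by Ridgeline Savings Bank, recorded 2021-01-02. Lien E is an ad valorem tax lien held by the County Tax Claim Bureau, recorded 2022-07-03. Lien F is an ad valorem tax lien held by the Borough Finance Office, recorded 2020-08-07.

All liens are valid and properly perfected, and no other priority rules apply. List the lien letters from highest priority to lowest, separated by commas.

A, D, F, C, B, E

First, effective dates: D relates back to the deed date 2020-12-26.
A, as an HOA assessment lien, has superpriority and ranks first.
Among the remaining liens, by effective date: F (2020-08-07), D (2020-12-26), C (2021-05-02), B (2022-04-18), E (2022-07-03).
F would otherwise be senior to D, so under the subordination agreement F and D exchange positions.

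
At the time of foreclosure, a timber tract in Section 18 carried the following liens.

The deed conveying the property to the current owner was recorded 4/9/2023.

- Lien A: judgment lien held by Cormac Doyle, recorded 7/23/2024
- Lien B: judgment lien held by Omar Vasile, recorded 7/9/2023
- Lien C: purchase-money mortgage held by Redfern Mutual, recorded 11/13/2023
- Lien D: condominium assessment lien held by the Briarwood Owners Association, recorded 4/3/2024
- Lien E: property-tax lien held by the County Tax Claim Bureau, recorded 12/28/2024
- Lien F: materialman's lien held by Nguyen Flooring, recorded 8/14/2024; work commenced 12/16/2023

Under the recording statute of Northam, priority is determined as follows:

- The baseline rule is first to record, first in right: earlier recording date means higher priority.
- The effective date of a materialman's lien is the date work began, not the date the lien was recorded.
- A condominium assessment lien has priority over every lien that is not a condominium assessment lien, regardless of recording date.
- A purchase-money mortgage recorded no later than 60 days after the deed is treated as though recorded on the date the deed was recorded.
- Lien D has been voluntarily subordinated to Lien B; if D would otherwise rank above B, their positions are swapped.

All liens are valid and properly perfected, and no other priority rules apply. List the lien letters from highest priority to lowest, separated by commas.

Effective dates after the stated exceptions: C was recorded 218 days after the deed — beyond 60 days — so no relation-back applies; F is treated as recorded 12/16/2023, the work-commencement date.
D is a condominium assessment lien and takes priority over every other lien.
Remaining liens by effective date: B (7/9/2023), C (11/13/2023), F (12/16/2023), A (7/23/2024), E (12/28/2024).
Because D would otherwise rank above B, the subordination swaps them.

B, D, C, F, A, E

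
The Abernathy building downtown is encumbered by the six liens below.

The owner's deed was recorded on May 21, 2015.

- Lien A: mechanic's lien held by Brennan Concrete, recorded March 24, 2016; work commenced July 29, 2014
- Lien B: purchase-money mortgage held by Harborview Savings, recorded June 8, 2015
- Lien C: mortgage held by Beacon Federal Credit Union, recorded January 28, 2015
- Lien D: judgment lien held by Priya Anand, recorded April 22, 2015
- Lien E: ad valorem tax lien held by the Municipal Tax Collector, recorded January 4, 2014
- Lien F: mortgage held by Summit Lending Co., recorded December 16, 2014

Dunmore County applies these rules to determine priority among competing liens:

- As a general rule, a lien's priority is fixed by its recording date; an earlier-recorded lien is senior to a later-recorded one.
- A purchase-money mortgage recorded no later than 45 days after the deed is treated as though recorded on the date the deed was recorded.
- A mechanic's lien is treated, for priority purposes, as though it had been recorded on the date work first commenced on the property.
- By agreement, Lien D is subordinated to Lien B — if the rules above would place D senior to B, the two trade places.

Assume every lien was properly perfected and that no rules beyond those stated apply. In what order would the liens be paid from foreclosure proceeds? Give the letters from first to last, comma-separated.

Adjusting effective dates: A's effective date is July 29, 2014, when work began; B was recorded within the 45-day window, so its effective date is the deed date May 21, 2015.
By effective date: E (January 4, 2014), A (July 29, 2014), F (December 16, 2014), C (January 28, 2015), D (April 22, 2015), B (May 21, 2015).
D is senior to B before the subordination, so the two trade places.

E, A, F, C, B, D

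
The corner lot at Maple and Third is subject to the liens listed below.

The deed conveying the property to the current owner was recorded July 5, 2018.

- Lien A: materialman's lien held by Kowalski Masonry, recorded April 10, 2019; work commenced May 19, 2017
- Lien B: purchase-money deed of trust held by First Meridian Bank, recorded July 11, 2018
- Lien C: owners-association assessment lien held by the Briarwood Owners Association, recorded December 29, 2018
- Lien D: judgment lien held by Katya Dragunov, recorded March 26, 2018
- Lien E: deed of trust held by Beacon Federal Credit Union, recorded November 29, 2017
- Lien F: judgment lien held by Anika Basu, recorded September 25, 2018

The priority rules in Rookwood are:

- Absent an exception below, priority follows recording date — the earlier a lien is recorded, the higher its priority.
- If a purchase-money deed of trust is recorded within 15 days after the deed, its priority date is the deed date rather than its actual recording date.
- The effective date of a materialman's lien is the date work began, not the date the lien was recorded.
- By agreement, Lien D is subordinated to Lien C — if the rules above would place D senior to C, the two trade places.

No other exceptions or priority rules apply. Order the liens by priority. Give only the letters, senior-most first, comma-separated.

A, E, C, B, F, D

Effective dates after the stated exceptions: A is treated as recorded May 19, 2017, the work-commencement date; B was recorded within the 15-day window, so its effective date is the deed date July 5, 2018.
By effective date: A (May 19, 2017), E (November 29, 2017), D (March 26, 2018), B (July 5, 2018), F (September 25, 2018), C (December 29, 2018).
D is senior to C before the subordination, so the two trade places.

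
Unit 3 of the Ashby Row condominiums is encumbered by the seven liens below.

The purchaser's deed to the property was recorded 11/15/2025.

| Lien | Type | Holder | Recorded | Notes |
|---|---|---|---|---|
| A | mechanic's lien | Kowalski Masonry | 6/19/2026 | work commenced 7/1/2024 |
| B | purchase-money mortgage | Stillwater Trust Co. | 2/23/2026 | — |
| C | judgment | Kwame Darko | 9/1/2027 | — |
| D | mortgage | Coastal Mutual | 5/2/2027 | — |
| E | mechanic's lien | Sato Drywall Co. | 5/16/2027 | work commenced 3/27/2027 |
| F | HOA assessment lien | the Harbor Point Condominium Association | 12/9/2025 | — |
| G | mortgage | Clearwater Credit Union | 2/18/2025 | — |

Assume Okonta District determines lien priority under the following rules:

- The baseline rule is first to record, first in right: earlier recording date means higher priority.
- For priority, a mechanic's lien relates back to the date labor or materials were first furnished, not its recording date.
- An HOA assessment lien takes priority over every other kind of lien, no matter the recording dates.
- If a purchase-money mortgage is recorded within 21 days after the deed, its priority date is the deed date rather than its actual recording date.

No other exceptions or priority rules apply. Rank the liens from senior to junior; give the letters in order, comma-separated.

F, A, G, B, E, D, C

Adjusting effective dates: A's effective date is 7/1/2024, when work began; B missed the 21-day window (100 days after the deed), so its recording date stands; E relates back to 3/27/2027 (work commenced).
F, as an HOA assessment lien, has superpriority and ranks first.
Remaining liens by effective date: A (7/1/2024), G (2/18/2025), B (2/23/2026), E (3/27/2027), D (5/2/2027), C (9/1/2027).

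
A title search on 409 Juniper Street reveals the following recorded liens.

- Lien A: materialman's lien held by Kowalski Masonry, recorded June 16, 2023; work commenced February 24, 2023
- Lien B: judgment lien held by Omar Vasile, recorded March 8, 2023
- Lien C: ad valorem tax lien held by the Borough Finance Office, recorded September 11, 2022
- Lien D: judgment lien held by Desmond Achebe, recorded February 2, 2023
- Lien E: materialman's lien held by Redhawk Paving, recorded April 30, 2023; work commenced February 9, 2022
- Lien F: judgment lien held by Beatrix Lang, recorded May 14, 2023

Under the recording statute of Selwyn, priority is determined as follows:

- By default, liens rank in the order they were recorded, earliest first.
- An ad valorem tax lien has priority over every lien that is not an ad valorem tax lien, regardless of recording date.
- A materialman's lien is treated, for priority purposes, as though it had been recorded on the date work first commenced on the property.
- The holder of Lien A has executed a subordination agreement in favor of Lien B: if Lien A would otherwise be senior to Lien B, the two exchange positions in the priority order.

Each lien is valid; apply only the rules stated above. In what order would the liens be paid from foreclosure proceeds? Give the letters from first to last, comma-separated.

C, E, D, B, A, F

First, effective dates: A relates back to February 24, 2023 (work commenced); E is treated as recorded February 9, 2022, the work-commencement date.
C is an ad valorem tax lien and takes priority over every other lien.
Among the remaining liens, by effective date: E (February 9, 2022), D (February 2, 2023), A (February 24, 2023), B (March 8, 2023), F (May 14, 2023).
A would otherwise be senior to B, so under the subordination agreement A and B exchange positions.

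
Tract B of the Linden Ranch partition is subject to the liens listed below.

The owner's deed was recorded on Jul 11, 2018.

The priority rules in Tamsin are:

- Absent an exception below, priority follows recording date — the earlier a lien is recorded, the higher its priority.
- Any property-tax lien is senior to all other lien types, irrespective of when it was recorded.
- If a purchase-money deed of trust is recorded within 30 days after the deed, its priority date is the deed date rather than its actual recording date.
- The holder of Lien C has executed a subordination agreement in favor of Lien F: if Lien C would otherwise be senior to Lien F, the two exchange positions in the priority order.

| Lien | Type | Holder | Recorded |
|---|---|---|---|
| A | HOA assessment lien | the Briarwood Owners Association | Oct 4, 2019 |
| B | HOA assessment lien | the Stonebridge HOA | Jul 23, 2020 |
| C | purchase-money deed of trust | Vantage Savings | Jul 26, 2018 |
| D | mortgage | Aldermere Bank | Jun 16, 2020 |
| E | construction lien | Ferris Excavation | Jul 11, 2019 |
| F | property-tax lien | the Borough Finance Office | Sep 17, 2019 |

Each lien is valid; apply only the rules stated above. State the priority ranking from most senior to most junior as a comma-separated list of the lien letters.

Effective dates after the stated exceptions: C relates back to the deed date Jul 11, 2018.
F, as a property-tax lien, has superpriority and ranks first.
Ordering the rest by effective date: C (Jul 11, 2018), E (Jul 11, 2019), A (Oct 4, 2019), D (Jun 16, 2020), B (Jul 23, 2020).
C is already junior to F, so the subordination agreement changes nothing.

F, C, E, A, D, B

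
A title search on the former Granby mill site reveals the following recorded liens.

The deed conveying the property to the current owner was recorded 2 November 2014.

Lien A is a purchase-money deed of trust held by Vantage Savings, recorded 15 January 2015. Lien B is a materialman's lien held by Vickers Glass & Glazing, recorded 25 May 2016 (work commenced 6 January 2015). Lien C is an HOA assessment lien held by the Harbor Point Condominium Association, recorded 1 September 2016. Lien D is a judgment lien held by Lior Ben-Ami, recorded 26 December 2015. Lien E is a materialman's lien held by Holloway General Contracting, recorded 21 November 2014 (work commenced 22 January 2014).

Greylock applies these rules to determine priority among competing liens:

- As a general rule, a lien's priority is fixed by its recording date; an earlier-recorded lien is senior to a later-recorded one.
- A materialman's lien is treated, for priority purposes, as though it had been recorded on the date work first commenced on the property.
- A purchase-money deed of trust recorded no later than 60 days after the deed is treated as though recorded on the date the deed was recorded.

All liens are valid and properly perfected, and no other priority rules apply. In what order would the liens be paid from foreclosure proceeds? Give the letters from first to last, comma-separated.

E, B, A, D, C

Effective dates after the stated exceptions: A was recorded 74 days after the deed, outside the 60-day window, so it keeps its recording date; B is treated as recorded 6 January 2015, the work-commencement date; E's effective date is 22 January 2014, when work began.
Ordering by effective date: E (22 January 2014), B (6 January 2015), A (15 January 2015), D (26 December 2015), C (1 September 2016).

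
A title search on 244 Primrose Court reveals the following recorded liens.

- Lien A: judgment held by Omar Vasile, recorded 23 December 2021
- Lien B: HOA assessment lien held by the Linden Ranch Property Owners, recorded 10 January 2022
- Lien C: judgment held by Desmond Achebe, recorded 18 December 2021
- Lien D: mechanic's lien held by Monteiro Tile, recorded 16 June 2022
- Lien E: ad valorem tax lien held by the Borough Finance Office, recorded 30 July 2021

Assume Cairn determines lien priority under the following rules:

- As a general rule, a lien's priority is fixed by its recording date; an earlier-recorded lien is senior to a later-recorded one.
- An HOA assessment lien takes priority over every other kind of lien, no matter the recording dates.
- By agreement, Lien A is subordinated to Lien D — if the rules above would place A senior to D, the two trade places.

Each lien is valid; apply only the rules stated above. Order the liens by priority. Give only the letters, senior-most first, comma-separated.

B, E, C, D, A

B is an HOA assessment lien and takes priority over every other lien.
Ordering the rest by effective date: E (30 July 2021), C (18 December 2021), A (23 December 2021), D (16 June 2022).
A is senior to D before the subordination, so the two trade places.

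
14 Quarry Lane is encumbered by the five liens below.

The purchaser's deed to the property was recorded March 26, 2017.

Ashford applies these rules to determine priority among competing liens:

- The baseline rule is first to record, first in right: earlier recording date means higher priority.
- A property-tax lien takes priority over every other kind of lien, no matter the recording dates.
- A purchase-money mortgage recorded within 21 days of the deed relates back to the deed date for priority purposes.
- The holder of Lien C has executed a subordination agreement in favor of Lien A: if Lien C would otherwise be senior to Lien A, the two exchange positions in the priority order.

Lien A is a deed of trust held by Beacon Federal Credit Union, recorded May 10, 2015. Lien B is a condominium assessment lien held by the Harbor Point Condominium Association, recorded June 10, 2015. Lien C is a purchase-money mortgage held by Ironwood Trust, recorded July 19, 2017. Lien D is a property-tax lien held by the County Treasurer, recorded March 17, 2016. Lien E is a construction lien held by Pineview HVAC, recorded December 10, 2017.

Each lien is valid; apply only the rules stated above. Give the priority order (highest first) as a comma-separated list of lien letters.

D, A, B, C, E

First, effective dates: C missed the 21-day window (115 days after the deed), so its recording date stands.
D is a property-tax lien, so it outranks all other liens regardless of date.
Ordering the rest by effective date: A (May 10, 2015), B (June 10, 2015), C (July 19, 2017), E (December 10, 2017).
Since C is not senior to A, the subordination leaves the order unchanged.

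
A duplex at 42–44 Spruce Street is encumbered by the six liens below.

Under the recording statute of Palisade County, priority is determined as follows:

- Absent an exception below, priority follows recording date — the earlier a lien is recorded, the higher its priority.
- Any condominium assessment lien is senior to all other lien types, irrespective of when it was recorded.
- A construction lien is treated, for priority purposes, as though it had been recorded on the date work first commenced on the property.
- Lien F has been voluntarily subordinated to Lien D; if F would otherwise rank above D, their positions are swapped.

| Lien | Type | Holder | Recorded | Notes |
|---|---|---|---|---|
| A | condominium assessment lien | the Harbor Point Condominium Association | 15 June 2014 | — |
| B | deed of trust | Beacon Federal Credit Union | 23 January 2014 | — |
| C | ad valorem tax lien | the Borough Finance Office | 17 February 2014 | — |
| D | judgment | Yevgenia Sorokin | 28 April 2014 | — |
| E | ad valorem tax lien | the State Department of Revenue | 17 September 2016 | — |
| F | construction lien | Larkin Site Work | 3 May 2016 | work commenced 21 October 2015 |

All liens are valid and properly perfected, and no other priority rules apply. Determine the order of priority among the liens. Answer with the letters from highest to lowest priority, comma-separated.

Effective dates: F's effective date is 21 October 2015, when work began.
A is a condominium assessment lien and takes priority over every other lien.
Ordering the rest by effective date: B (23 January 2014), C (17 February 2014), D (28 April 2014), F (21 October 2015), E (17 September 2016).
F is already junior to D, so the subordination agreement changes nothing.

A, B, C, D, F, E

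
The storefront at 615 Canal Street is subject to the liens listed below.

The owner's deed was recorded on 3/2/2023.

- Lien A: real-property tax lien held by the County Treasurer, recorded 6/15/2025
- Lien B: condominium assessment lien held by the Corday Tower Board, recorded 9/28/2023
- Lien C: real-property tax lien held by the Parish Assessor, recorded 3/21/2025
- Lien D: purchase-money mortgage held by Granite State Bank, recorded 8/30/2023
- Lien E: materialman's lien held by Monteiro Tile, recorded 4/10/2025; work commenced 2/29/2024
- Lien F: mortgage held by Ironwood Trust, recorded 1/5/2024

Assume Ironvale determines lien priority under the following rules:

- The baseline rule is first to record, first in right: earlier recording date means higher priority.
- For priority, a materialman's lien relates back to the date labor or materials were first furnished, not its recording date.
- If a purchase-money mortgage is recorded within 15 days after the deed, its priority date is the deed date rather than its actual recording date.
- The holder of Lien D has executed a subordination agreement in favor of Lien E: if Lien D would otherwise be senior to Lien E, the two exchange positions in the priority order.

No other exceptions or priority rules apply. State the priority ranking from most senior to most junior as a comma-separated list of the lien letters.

First, effective dates: D was recorded 181 days after the deed — beyond 15 days — so no relation-back applies; E relates back to 2/29/2024 (work commenced).
Ordering by effective date: D (8/30/2023), B (9/28/2023), F (1/5/2024), E (2/29/2024), C (3/21/2025), A (6/15/2025).
D would otherwise be senior to E, so under the subordination agreement D and E exchange positions.

E, B, F, D, C, A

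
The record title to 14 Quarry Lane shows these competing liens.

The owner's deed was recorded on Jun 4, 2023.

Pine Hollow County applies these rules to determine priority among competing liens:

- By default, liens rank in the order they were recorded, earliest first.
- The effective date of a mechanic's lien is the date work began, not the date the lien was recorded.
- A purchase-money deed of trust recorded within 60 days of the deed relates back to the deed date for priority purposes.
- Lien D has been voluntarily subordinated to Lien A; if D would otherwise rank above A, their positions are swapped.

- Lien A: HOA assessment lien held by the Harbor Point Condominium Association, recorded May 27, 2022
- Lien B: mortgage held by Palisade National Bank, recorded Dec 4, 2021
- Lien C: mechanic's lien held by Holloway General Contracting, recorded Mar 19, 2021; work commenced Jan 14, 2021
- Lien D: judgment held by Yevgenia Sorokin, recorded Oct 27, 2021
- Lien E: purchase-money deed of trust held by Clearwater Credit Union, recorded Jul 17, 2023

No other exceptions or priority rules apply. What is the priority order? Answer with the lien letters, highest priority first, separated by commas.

Adjusting effective dates: C relates back to Jan 14, 2021 (work commenced); E relates back to the deed date Jun 4, 2023.
Sorted by effective date: C (Jan 14, 2021), D (Oct 27, 2021), B (Dec 4, 2021), A (May 27, 2022), E (Jun 4, 2023).
D would otherwise be senior to A, so under the subordination agreement D and A exchange positions.

C, A, B, D, E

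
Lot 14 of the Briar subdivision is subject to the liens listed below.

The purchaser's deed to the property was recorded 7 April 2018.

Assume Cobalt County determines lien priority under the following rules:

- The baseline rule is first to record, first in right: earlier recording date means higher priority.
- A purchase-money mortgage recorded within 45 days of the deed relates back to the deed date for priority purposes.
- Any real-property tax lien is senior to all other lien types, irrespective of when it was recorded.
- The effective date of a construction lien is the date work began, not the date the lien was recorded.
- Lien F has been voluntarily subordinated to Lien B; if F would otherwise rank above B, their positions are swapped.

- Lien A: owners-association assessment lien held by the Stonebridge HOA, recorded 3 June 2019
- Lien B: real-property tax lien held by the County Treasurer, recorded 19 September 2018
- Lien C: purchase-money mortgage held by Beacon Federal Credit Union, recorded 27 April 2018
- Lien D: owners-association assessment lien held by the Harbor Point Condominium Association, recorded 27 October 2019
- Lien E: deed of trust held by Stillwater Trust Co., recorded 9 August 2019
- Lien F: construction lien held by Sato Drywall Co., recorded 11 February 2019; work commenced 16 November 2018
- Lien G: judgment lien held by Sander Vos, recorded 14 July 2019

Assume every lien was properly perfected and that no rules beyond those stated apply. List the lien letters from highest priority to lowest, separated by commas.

B, C, F, A, G, E, D

First, effective dates: C's effective date is the deed date, 7 April 2018; F relates back to 16 November 2018 (work commenced).
As a real-property tax lien, B is senior to every other lien.
The other liens, earliest effective date first: C (7 April 2018), F (16 November 2018), A (3 June 2019), G (14 July 2019), E (9 August 2019), D (27 October 2019).
F is already junior to B, so the subordination agreement changes nothing.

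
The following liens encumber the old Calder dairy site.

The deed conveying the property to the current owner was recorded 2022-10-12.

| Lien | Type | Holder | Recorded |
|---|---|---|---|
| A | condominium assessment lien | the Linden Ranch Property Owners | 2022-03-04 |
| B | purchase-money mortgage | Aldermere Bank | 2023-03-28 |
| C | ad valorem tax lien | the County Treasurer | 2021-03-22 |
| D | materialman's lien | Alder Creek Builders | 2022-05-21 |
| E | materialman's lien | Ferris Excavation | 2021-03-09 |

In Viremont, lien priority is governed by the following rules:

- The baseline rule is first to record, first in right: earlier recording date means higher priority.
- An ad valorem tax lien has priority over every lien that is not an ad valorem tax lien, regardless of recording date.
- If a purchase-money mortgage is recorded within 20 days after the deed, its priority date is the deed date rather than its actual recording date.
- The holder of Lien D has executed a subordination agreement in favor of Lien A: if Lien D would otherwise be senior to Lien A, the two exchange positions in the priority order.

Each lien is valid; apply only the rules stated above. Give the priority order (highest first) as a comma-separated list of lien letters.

C, E, A, D, B

Adjusting effective dates: B missed the 20-day window (167 days after the deed), so its recording date stands.
C is an ad valorem tax lien, so it outranks all other liens regardless of date.
The other liens, earliest effective date first: E (2021-03-09), A (2022-03-04), D (2022-05-21), B (2023-03-28).
D already ranks below A; the subordination has no effect.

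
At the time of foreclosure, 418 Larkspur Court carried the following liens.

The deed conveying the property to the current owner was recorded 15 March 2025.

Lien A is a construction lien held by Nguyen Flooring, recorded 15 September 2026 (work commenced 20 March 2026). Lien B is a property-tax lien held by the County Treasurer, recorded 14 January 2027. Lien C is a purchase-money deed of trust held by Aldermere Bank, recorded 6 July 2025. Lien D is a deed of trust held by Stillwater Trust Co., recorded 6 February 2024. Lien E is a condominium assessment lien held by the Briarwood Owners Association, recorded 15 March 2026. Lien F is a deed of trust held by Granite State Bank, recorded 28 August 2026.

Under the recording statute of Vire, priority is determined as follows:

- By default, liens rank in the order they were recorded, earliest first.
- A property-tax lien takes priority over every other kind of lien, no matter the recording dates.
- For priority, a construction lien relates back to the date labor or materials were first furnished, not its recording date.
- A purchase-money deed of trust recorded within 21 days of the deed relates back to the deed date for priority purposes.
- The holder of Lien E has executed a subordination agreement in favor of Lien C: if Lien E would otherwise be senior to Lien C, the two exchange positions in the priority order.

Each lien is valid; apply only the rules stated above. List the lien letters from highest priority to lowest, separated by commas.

Effective dates: A relates back to 20 March 2026 (work commenced); C was recorded 113 days after the deed — beyond 21 days — so no relation-back applies.
B, as a property-tax lien, has superpriority and ranks first.
Remaining liens by effective date: D (6 February 2024), C (6 July 2025), E (15 March 2026), A (20 March 2026), F (28 August 2026).
E already ranks below C; the subordination has no effect.

B, D, C, E, A, F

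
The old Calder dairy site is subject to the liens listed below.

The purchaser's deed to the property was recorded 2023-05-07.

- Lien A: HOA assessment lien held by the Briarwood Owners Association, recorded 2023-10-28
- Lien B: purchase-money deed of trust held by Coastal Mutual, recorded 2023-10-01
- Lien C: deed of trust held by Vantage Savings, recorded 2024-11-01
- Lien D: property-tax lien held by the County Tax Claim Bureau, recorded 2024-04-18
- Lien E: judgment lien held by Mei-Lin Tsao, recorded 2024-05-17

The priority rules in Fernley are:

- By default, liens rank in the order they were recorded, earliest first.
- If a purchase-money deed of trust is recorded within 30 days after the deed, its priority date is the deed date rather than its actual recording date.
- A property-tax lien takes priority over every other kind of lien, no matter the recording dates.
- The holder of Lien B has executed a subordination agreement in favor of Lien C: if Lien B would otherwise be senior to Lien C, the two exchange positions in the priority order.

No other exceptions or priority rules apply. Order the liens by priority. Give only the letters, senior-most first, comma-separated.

D, C, A, E, B

Effective dates after the stated exceptions: B was recorded 147 days after the deed — beyond 30 days — so no relation-back applies.
D is a property-tax lien, so it outranks all other liens regardless of date.
Remaining liens by effective date: B (2023-10-01), A (2023-10-28), E (2024-05-17), C (2024-11-01).
The subordination applies — B was senior to C — so B and C swap.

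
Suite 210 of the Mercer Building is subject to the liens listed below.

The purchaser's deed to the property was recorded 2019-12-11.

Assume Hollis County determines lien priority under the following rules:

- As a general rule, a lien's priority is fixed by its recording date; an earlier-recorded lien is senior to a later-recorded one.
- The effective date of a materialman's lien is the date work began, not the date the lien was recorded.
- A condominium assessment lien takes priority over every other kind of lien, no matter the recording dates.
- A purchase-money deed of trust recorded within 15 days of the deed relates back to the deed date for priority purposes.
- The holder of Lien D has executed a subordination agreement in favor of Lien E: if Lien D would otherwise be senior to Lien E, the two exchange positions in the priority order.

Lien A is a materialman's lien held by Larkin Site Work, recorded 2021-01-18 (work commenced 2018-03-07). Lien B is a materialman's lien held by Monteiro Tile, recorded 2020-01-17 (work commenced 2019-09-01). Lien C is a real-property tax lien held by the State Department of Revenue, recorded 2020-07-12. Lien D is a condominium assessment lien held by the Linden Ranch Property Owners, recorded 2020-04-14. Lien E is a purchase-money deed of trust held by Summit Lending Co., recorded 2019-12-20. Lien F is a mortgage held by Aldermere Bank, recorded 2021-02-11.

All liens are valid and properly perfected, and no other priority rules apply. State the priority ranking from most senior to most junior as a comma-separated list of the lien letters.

E, A, B, D, C, F

Adjusting effective dates: A's effective date is 2018-03-07, when work began; B's effective date is 2019-09-01, when work began; E relates back to the deed date 2019-12-11.
D is a condominium assessment lien, so it outranks all other liens regardless of date.
Among the remaining liens, by effective date: A (2018-03-07), B (2019-09-01), E (2019-12-11), C (2020-07-12), F (2021-02-11).
D is senior to E before the subordination, so the two trade places.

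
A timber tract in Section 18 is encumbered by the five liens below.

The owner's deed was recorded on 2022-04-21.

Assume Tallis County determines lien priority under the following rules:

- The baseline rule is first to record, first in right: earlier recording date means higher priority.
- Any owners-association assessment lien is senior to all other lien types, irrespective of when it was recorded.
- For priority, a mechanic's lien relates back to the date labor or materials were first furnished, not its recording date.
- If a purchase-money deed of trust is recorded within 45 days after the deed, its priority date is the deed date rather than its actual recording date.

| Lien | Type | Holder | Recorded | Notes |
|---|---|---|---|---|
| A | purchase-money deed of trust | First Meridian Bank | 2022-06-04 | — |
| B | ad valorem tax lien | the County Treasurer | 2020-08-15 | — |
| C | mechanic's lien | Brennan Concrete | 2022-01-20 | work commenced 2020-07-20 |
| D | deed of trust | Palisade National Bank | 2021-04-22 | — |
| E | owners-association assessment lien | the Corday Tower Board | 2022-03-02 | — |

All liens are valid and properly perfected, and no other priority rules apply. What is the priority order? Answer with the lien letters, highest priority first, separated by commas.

E, C, B, D, A

First, effective dates: A relates back to the deed date 2022-04-21; C relates back to 2020-07-20 (work commenced).
As an owners-association assessment lien, E is senior to every other lien.
Remaining liens by effective date: C (2020-07-20), B (2020-08-15), D (2021-04-22), A (2022-04-21).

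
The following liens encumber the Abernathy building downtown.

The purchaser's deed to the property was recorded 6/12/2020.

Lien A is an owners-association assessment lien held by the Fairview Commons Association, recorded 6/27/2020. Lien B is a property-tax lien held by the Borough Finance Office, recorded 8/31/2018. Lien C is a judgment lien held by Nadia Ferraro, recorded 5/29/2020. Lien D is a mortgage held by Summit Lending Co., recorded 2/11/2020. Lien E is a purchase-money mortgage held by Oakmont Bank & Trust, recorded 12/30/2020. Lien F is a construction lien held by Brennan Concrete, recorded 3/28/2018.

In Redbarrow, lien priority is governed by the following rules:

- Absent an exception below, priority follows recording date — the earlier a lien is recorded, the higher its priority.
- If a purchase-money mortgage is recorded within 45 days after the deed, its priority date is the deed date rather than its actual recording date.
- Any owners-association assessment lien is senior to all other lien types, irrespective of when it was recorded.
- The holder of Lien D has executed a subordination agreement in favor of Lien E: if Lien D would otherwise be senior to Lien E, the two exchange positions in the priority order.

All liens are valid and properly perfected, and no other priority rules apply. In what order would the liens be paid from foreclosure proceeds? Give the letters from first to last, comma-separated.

Effective dates: E was recorded 201 days after the deed — beyond 45 days — so no relation-back applies.
As an owners-association assessment lien, A is senior to every other lien.
Remaining liens by effective date: F (3/28/2018), B (8/31/2018), D (2/11/2020), C (5/29/2020), E (12/30/2020).
D would otherwise be senior to E, so under the subordination agreement D and E exchange positions.

A, F, B, E, C, D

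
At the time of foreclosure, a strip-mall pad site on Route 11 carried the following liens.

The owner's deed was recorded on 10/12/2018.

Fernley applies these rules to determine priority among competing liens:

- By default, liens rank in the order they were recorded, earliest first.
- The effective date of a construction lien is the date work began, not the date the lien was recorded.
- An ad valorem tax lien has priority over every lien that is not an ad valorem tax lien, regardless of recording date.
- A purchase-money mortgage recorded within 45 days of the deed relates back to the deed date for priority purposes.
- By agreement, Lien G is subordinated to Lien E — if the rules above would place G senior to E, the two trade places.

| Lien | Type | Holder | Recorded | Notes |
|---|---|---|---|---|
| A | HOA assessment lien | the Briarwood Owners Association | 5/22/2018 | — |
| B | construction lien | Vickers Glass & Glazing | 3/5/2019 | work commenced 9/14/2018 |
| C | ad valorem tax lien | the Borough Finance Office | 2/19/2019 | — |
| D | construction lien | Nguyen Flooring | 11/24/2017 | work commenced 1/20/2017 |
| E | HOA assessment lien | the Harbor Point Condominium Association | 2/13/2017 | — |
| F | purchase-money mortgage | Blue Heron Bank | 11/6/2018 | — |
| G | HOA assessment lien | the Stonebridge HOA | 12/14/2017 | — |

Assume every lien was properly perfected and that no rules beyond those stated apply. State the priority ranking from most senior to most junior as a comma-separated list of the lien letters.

C, D, E, G, A, B, F

First, effective dates: B relates back to 9/14/2018 (work commenced); D is treated as recorded 1/20/2017, the work-commencement date; F relates back to the deed date 10/12/2018.
As an ad valorem tax lien, C is senior to every other lien.
Ordering the rest by effective date: D (1/20/2017), E (2/13/2017), G (12/14/2017), A (5/22/2018), B (9/14/2018), F (10/12/2018).
G is already junior to E, so the subordination agreement changes nothing.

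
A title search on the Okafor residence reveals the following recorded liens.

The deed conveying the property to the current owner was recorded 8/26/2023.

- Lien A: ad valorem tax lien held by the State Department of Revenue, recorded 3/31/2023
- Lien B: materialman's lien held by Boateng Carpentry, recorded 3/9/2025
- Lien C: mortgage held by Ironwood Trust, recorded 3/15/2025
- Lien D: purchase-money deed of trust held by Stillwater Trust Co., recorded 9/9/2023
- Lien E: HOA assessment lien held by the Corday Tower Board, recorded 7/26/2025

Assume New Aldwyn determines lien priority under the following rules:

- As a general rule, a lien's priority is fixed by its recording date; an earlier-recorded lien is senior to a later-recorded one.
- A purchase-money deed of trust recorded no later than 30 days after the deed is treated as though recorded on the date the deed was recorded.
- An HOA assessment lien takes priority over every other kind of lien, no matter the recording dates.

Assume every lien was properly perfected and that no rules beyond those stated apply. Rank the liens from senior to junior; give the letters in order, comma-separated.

E, A, D, B, C

Adjusting effective dates: D's effective date is the deed date, 8/26/2023.
E is an HOA assessment lien and takes priority over every other lien.
Among the remaining liens, by effective date: A (3/31/2023), D (8/26/2023), B (3/9/2025), C (3/15/2025).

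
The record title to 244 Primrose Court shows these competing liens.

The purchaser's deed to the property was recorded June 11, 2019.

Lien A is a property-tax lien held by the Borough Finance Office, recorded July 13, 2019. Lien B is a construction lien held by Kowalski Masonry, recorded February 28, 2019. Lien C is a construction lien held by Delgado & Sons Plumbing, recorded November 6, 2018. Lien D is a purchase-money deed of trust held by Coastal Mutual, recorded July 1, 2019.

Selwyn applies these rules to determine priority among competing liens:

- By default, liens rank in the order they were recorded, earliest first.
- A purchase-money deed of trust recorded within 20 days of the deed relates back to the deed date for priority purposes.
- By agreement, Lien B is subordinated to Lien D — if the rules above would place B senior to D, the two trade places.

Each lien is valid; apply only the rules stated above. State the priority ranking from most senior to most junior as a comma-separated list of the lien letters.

First, effective dates: D's effective date is the deed date, June 11, 2019.
By effective date, earliest first: C (November 6, 2018), B (February 28, 2019), D (June 11, 2019), A (July 13, 2019).
B would otherwise be senior to D, so under the subordination agreement B and D exchange positions.

C, D, B, A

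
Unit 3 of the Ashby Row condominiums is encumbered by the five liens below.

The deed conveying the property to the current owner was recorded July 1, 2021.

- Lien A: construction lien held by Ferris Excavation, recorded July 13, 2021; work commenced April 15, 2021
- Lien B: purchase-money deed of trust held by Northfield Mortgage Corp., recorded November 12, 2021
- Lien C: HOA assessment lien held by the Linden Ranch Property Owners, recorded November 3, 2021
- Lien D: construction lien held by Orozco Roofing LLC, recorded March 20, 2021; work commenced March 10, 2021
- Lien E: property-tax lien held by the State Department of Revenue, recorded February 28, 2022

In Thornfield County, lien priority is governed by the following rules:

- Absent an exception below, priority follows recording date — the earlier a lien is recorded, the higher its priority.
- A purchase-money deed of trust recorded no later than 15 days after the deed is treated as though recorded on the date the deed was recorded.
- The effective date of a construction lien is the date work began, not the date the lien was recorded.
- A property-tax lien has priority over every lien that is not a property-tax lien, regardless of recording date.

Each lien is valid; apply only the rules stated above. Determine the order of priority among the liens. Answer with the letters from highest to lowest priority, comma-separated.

Effective dates: A relates back to April 15, 2021 (work commenced); B was recorded 134 days after the deed — beyond 15 days — so no relation-back applies; D relates back to March 10, 2021 (work commenced).
E is a property-tax lien, so it outranks all other liens regardless of date.
Among the remaining liens, by effective date: D (March 10, 2021), A (April 15, 2021), C (November 3, 2021), B (November 12, 2021).

E, D, A, C, B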